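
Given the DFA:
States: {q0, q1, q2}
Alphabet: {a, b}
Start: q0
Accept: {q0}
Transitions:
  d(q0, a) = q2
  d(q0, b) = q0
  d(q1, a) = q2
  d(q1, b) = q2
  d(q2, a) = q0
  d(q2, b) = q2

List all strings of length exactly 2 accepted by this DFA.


All strings of length 2: 4 total
Accepted: 2

"aa", "bb"


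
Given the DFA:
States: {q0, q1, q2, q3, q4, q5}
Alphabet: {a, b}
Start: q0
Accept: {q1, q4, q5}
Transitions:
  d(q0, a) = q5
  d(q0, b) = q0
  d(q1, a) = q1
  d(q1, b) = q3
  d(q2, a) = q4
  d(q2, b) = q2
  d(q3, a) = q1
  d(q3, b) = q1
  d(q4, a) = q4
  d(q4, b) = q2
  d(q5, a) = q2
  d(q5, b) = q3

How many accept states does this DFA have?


Accept states listed: {q1, q4, q5}
Counting: q1(1) q4(2) q5(3)

3


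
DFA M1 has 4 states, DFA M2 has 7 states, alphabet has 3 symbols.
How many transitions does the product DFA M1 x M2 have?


Product DFA has 4 * 7 = 28 states.
Each has 3 transitions: 28 * 3 = 84

84


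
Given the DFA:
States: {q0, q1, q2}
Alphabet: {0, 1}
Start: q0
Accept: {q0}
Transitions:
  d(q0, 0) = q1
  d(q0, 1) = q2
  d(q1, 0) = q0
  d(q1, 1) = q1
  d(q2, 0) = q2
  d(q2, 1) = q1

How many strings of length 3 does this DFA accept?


Enumerating all length-3 strings:
  "000" -> q1 [reject]
  "001" -> q2 [reject]
  "010" -> q0 [accept]
  "011" -> q1 [reject]
  "100" -> q2 [reject]
  "101" -> q1 [reject]
  "110" -> q0 [accept]
  "111" -> q1 [reject]

2 out of 8


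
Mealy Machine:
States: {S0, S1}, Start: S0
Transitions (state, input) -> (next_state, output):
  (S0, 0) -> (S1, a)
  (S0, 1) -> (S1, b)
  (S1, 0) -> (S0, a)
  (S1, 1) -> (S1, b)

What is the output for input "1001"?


Step-by-step:
  (S0, 1) -> (S1, b)
  (S1, 0) -> (S0, a)
  (S0, 0) -> (S1, a)
  (S1, 1) -> (S1, b)

"baab"


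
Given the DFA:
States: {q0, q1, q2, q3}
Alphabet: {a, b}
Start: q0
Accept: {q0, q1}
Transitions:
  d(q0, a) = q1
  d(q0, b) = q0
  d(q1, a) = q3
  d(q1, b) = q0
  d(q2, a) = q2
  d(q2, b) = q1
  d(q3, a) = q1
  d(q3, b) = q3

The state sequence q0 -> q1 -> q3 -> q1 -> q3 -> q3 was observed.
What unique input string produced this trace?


Trace back each transition to find the symbol:
  q0 --[a]--> q1
  q1 --[a]--> q3
  q3 --[a]--> q1
  q1 --[a]--> q3
  q3 --[b]--> q3

"aaaab"


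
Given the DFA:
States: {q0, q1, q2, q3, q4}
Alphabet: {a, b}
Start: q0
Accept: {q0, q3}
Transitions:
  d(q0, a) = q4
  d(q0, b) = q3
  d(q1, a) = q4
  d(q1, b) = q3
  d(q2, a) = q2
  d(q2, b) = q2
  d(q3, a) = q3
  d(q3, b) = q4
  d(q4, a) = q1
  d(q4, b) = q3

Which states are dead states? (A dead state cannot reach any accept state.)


Forward reachability from each state:
  q0 -> reaches accept state q0 (live)
  q1 -> reaches accept state q3 (live)
  q2 -> reaches {q2}, no accept state (dead)
  q3 -> reaches accept state q3 (live)
  q4 -> reaches accept state q3 (live)

{q2}


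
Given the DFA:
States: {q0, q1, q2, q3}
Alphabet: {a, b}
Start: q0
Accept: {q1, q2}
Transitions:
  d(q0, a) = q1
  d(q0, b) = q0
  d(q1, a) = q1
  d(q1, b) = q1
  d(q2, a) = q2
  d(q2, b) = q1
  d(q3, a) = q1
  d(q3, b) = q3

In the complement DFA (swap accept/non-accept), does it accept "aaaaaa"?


Trace: q0 -> q1 -> q1 -> q1 -> q1 -> q1 -> q1
Final: q1
Original accept: {q1, q2}
Complement: q1 is in original accept

No, complement rejects (original accepts)


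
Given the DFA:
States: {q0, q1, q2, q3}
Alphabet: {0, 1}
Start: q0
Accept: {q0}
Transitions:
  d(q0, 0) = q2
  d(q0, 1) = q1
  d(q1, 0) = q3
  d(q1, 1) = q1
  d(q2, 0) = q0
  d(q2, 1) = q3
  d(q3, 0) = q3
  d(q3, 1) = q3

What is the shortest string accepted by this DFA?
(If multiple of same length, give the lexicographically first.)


BFS by string length (lex-first path to each state shown):
  len 0: q0<-""
Found accept state at length 0.

"" (empty string)


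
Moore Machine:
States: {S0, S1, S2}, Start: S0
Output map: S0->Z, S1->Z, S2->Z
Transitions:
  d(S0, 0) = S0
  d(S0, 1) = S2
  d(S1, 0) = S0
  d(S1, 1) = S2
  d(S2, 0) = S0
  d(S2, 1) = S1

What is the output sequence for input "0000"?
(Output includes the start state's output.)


Start: S0 (output Z)
  --0--> S0 (output Z)
  --0--> S0 (output Z)
  --0--> S0 (output Z)
  --0--> S0 (output Z)

"ZZZZZ"


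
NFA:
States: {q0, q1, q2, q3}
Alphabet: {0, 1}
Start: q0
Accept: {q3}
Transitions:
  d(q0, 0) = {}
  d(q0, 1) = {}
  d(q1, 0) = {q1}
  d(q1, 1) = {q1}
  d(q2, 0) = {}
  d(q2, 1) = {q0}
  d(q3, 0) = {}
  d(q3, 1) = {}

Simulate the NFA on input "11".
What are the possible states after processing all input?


Start: {q0}
  --1--> {}
  --1--> {}

{} (empty set, no valid transitions)


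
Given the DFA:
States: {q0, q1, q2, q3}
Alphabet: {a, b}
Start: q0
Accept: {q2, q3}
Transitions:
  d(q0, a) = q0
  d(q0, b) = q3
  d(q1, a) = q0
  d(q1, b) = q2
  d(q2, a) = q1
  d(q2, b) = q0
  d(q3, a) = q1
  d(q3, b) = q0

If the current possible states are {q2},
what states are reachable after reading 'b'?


Apply transition on 'b' from each current state:
  d(q2, b) = q0

{q0}


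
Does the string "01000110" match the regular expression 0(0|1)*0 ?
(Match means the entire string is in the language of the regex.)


|string| = 8; first = '0'; last = '0'

Yes, "01000110" matches 0(0|1)*0


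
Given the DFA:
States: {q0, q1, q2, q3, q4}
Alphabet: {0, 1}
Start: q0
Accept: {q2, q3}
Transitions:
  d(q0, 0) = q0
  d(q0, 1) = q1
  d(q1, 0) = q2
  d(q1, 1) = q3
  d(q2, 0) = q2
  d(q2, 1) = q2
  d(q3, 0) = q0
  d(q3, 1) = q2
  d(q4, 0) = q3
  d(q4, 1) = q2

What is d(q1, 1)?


Looking up transition d(q1, 1)

q3


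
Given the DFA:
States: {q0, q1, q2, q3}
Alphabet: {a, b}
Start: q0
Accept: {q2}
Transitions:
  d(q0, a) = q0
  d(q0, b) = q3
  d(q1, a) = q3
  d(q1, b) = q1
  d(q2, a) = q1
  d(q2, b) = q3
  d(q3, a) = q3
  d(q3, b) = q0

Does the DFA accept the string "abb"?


Trace: q0 -> q0 -> q3 -> q0
Final state: q0
Accept states: {q2}

No, rejected (final state q0 is not an accept state)


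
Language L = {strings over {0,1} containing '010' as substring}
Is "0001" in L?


'010' does not occur

No, "0001" is not in L


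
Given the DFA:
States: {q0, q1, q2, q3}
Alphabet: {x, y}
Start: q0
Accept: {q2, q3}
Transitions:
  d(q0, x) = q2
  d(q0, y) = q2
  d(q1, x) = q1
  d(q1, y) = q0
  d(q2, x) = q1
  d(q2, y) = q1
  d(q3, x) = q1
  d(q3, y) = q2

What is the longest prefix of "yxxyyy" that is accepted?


Run the DFA, marking each prefix where the state is accepting:
  "" -> q0 [reject]
  "y" -> q2 [accept]
  "yx" -> q1 [reject]
  "yxx" -> q1 [reject]
  "yxxy" -> q0 [reject]
  "yxxyy" -> q2 [accept]
  "yxxyyy" -> q1 [reject]

"yxxyy"


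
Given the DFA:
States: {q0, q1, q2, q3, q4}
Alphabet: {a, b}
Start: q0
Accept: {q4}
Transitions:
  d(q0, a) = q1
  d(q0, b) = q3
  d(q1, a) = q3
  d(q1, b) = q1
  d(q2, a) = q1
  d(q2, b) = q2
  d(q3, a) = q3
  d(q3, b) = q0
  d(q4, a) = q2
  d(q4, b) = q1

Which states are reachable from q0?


BFS from q0:
  layer 0: {q0}
  layer 1: {q1, q3}

{q0, q1, q3}


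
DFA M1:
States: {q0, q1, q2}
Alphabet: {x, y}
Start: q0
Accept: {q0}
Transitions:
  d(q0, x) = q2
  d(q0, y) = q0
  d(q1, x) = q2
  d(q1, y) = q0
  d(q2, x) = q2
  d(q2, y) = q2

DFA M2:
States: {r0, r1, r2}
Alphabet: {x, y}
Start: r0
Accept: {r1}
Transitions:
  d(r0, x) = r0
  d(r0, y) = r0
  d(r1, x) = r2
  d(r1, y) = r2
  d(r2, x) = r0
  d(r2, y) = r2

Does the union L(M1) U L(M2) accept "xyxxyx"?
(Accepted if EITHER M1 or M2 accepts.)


M1: final=q2 accepted=False
M2: final=r0 accepted=False

No, union rejects (neither accepts)


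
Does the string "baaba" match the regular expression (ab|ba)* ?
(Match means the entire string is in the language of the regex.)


|string| = 5; first = 'b'; last = 'a'

No, "baaba" does not match (ab|ba)*


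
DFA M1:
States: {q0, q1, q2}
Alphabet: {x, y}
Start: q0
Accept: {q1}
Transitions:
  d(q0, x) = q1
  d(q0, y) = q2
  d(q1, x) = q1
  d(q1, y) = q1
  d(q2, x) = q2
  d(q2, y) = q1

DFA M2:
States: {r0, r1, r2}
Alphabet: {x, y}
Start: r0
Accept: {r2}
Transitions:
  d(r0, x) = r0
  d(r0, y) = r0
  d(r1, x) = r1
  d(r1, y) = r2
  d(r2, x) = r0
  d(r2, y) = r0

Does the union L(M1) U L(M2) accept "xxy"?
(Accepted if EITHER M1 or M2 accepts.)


M1: final=q1 accepted=True
M2: final=r0 accepted=False

Yes, union accepts


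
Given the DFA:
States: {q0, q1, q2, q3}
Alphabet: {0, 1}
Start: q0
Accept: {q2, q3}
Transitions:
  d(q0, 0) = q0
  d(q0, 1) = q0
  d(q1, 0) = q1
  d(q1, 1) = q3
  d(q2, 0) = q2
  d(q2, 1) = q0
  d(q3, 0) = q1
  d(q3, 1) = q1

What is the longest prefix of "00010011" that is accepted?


Run the DFA, marking each prefix where the state is accepting:
  "" -> q0 [reject]
  "0" -> q0 [reject]
  "00" -> q0 [reject]
  "000" -> q0 [reject]
  "0001" -> q0 [reject]
  "00010" -> q0 [reject]
  "000100" -> q0 [reject]
  "0001001" -> q0 [reject]
  "00010011" -> q0 [reject]

No prefix is accepted


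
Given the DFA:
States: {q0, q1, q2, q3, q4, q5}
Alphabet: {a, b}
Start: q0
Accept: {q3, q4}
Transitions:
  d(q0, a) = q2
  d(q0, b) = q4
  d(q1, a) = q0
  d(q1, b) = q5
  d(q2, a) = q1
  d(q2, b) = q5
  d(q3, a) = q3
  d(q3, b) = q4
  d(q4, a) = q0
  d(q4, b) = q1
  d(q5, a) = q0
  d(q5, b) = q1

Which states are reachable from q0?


BFS from q0:
  layer 0: {q0}
  layer 1: {q2, q4}
  layer 2: {q1, q5}

{q0, q1, q2, q4, q5}


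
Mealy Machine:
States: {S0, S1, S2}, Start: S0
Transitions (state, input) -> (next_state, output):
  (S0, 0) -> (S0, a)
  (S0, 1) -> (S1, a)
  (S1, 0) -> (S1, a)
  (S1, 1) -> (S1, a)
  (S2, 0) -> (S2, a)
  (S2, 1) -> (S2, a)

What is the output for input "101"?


Step-by-step:
  (S0, 1) -> (S1, a)
  (S1, 0) -> (S1, a)
  (S1, 1) -> (S1, a)

"aaa"


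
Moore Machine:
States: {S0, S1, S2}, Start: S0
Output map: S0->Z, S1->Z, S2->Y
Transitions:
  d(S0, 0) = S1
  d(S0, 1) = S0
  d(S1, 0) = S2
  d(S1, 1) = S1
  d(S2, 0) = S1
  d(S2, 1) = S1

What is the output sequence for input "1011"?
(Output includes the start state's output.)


Start: S0 (output Z)
  --1--> S0 (output Z)
  --0--> S1 (output Z)
  --1--> S1 (output Z)
  --1--> S1 (output Z)

"ZZZZZ"


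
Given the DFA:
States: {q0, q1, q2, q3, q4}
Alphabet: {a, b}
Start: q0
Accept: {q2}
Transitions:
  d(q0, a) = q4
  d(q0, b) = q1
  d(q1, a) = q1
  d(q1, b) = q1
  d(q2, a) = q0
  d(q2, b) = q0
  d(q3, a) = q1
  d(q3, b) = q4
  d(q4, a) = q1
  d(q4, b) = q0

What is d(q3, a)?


Looking up transition d(q3, a)

q1


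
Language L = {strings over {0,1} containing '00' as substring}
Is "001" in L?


'00' occurs at index 0

Yes, "001" is in L


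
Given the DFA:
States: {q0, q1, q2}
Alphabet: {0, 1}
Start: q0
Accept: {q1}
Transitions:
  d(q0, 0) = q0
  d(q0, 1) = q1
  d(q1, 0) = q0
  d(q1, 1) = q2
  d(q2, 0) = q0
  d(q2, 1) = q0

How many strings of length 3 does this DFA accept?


Enumerating all length-3 strings:
  "000" -> q0 [reject]
  "001" -> q1 [accept]
  "010" -> q0 [reject]
  "011" -> q2 [reject]
  "100" -> q0 [reject]
  "101" -> q1 [accept]
  "110" -> q0 [reject]
  "111" -> q0 [reject]

2 out of 8


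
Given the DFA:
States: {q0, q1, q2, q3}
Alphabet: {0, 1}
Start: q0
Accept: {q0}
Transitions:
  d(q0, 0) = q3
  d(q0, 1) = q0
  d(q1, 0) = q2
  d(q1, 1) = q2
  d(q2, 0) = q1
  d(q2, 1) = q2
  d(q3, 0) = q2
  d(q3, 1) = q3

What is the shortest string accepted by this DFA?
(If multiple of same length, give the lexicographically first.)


BFS by string length (lex-first path to each state shown):
  len 0: q0<-""
Found accept state at length 0.

"" (empty string)


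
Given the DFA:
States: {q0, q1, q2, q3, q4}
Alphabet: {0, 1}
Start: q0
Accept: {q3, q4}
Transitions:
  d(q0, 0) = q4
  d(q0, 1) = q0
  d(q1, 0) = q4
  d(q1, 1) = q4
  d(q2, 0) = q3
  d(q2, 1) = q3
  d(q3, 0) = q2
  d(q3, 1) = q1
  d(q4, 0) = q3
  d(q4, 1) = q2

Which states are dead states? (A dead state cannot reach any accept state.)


Forward reachability from each state:
  q0 -> reaches accept state q3 (live)
  q1 -> reaches accept state q3 (live)
  q2 -> reaches accept state q3 (live)
  q3 -> reaches accept state q3 (live)
  q4 -> reaches accept state q3 (live)

None (all states can reach an accept state)


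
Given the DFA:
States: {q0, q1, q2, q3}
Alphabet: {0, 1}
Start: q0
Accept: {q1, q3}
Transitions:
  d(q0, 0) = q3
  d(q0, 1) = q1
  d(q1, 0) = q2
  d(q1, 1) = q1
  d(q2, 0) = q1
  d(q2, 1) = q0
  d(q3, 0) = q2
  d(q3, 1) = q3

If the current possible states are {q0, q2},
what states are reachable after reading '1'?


Apply transition on '1' from each current state:
  d(q0, 1) = q1
  d(q2, 1) = q0

{q0, q1}


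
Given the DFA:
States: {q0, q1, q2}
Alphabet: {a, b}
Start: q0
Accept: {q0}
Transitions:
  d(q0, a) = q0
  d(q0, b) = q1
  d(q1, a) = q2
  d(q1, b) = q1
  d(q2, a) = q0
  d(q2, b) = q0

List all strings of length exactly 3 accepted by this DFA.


All strings of length 3: 8 total
Accepted: 3

"aaa", "baa", "bab"


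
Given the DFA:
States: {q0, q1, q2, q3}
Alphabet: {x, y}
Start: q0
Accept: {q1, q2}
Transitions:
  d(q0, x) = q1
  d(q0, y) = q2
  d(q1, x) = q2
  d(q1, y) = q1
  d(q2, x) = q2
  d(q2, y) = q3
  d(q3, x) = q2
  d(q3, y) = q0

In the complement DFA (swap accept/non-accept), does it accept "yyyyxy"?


Trace: q0 -> q2 -> q3 -> q0 -> q2 -> q2 -> q3
Final: q3
Original accept: {q1, q2}
Complement: q3 is not in original accept

Yes, complement accepts (original rejects)


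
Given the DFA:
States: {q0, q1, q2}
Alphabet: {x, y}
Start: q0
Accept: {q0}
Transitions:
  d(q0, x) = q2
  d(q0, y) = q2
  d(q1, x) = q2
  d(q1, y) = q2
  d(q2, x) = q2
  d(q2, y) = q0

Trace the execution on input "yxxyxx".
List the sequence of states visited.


Input: yxxyxx
d(q0, y) = q2
d(q2, x) = q2
d(q2, x) = q2
d(q2, y) = q0
d(q0, x) = q2
d(q2, x) = q2


q0 -> q2 -> q2 -> q2 -> q0 -> q2 -> q2


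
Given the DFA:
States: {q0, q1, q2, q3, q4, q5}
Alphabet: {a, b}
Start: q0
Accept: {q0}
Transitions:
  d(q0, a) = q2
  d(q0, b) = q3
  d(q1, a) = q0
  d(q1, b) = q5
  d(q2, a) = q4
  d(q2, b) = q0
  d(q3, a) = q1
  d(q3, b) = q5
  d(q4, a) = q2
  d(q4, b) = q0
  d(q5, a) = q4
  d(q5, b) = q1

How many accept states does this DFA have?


Accept states listed: {q0}
Counting: q0(1)

1


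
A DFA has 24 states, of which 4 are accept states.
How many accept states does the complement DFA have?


Complement swaps accept and non-accept states.
24 - 4 = 20

20


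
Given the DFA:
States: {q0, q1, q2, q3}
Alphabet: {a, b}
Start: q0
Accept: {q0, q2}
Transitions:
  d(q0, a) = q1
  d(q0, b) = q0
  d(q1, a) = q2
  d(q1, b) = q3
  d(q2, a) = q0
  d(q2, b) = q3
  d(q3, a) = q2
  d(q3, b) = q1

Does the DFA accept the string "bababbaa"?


Trace: q0 -> q0 -> q1 -> q3 -> q2 -> q3 -> q1 -> q2 -> q0
Final state: q0
Accept states: {q0, q2}

Yes, accepted (final state q0 is an accept state)


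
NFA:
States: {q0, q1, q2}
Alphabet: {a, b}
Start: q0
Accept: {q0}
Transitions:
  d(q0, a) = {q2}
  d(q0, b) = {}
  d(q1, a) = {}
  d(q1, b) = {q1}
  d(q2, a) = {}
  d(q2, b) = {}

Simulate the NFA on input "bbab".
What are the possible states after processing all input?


Start: {q0}
  --b--> {}
  --b--> {}
  --a--> {}
  --b--> {}

{} (empty set, no valid transitions)


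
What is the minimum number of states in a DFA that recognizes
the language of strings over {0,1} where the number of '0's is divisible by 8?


States track (count of '0') mod 8.
Need 8 states: one per remainder 0..7; accept = remainder 0.

8


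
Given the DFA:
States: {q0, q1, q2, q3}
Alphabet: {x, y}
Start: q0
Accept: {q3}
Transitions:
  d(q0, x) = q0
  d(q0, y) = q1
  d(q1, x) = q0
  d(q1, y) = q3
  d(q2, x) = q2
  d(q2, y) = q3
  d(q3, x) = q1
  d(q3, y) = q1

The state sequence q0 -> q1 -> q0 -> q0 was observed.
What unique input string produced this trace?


Trace back each transition to find the symbol:
  q0 --[y]--> q1
  q1 --[x]--> q0
  q0 --[x]--> q0

"yxx"


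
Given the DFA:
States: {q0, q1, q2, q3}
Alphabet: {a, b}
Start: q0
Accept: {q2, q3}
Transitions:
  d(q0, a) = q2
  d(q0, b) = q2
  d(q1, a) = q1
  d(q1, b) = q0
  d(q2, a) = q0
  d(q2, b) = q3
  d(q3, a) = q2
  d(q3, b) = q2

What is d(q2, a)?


Looking up transition d(q2, a)

q0


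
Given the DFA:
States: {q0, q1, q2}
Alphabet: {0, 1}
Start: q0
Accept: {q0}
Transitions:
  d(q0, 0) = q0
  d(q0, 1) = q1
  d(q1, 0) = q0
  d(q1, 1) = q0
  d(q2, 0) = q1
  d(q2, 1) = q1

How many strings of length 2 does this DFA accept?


Enumerating all length-2 strings:
  "00" -> q0 [accept]
  "01" -> q1 [reject]
  "10" -> q0 [accept]
  "11" -> q0 [accept]

3 out of 4


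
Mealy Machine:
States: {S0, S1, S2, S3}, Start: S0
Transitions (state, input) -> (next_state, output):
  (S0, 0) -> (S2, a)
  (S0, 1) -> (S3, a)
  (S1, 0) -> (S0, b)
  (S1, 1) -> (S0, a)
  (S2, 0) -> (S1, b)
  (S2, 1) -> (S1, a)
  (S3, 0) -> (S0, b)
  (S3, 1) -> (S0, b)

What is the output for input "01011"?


Step-by-step:
  (S0, 0) -> (S2, a)
  (S2, 1) -> (S1, a)
  (S1, 0) -> (S0, b)
  (S0, 1) -> (S3, a)
  (S3, 1) -> (S0, b)

"aabab"


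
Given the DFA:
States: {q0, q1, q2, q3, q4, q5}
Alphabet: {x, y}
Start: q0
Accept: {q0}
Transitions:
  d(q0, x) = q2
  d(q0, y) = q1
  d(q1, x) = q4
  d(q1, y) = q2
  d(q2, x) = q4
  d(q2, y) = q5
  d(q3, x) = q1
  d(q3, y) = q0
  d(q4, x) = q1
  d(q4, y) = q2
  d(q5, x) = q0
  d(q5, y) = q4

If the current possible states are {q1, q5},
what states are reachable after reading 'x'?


Apply transition on 'x' from each current state:
  d(q1, x) = q4
  d(q5, x) = q0

{q0, q4}


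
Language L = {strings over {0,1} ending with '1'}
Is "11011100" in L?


last symbol = '0'

No, "11011100" is not in L


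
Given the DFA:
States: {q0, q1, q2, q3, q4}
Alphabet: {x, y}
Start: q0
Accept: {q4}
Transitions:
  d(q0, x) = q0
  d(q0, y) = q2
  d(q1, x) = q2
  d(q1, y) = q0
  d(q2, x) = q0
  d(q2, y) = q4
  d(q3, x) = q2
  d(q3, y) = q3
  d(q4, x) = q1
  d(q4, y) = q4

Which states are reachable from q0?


BFS from q0:
  layer 0: {q0}
  layer 1: {q2}
  layer 2: {q4}
  layer 3: {q1}

{q0, q1, q2, q4}


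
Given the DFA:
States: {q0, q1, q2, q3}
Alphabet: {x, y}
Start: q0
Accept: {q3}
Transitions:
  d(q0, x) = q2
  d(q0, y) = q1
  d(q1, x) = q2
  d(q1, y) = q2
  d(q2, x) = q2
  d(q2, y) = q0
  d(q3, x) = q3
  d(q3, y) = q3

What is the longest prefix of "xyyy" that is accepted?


Run the DFA, marking each prefix where the state is accepting:
  "" -> q0 [reject]
  "x" -> q2 [reject]
  "xy" -> q0 [reject]
  "xyy" -> q1 [reject]
  "xyyy" -> q2 [reject]

No prefix is accepted


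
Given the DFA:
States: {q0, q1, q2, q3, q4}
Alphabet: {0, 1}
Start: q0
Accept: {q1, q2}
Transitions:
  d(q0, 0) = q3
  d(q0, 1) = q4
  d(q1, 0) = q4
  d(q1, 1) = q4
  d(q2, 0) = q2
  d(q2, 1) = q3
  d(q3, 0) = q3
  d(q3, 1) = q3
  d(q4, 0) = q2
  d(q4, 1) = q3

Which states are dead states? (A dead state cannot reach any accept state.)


Forward reachability from each state:
  q0 -> reaches accept state q2 (live)
  q1 -> reaches accept state q1 (live)
  q2 -> reaches accept state q2 (live)
  q3 -> reaches {q3}, no accept state (dead)
  q4 -> reaches accept state q2 (live)

{q3}


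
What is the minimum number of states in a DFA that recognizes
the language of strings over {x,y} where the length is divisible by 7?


States track (length) mod 7.
Need 7 states: one per remainder 0..6; accept = remainder 0.

7


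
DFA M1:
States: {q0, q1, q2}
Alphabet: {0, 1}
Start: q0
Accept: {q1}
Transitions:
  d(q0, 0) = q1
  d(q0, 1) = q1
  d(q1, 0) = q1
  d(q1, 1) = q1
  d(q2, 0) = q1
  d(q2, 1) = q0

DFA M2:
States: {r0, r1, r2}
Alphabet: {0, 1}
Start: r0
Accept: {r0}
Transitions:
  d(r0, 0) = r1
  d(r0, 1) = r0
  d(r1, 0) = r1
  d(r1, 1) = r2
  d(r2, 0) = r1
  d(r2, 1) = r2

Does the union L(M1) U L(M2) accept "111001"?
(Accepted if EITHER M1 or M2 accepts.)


M1: final=q1 accepted=True
M2: final=r2 accepted=False

Yes, union accepts


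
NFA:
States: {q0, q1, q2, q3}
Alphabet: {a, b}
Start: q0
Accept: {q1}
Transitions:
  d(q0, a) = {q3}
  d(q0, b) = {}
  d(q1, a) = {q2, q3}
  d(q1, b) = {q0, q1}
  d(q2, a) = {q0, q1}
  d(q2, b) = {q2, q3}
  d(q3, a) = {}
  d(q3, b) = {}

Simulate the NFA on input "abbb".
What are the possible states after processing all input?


Start: {q0}
  --a--> {q3}
  --b--> {}
  --b--> {}
  --b--> {}

{} (empty set, no valid transitions)


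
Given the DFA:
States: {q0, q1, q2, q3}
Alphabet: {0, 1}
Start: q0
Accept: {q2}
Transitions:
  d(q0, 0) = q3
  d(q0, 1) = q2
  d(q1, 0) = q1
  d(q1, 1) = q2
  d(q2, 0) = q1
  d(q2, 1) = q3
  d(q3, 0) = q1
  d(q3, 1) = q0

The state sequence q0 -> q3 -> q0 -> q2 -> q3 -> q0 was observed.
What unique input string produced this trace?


Trace back each transition to find the symbol:
  q0 --[0]--> q3
  q3 --[1]--> q0
  q0 --[1]--> q2
  q2 --[1]--> q3
  q3 --[1]--> q0

"01111"


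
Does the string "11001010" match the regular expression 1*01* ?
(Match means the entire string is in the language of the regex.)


|string| = 8; first = '1'; last = '0'

No, "11001010" does not match 1*01*


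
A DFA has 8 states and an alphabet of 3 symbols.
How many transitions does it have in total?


Each state has exactly one transition per symbol.
8 * 3 = 24

24


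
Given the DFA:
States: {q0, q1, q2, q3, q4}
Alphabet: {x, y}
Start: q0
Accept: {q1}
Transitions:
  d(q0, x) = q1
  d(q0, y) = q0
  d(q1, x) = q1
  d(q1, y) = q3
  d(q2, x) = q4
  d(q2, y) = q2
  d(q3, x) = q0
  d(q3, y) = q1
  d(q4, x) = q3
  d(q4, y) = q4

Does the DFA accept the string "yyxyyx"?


Trace: q0 -> q0 -> q0 -> q1 -> q3 -> q1 -> q1
Final state: q1
Accept states: {q1}

Yes, accepted (final state q1 is an accept state)


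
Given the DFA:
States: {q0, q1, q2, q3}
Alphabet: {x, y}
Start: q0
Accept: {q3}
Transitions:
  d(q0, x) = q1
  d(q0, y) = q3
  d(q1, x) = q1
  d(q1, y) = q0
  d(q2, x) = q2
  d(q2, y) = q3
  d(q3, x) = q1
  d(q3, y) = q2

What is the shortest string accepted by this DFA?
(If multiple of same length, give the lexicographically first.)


BFS by string length (lex-first path to each state shown):
  len 0: q0<-""
  len 1: q1<-"x", q3<-"y"
Found accept state at length 1.

"y"


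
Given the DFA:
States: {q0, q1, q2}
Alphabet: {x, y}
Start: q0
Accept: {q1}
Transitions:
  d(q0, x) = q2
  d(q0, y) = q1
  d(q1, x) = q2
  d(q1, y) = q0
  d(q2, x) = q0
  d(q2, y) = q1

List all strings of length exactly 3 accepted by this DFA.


All strings of length 3: 8 total
Accepted: 3

"xxy", "yxy", "yyy"


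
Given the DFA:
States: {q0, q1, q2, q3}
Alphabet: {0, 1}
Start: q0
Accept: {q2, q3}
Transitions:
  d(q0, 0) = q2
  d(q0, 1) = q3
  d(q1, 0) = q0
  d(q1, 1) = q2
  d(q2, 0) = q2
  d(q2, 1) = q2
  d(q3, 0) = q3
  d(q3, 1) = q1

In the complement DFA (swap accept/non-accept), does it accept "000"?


Trace: q0 -> q2 -> q2 -> q2
Final: q2
Original accept: {q2, q3}
Complement: q2 is in original accept

No, complement rejects (original accepts)


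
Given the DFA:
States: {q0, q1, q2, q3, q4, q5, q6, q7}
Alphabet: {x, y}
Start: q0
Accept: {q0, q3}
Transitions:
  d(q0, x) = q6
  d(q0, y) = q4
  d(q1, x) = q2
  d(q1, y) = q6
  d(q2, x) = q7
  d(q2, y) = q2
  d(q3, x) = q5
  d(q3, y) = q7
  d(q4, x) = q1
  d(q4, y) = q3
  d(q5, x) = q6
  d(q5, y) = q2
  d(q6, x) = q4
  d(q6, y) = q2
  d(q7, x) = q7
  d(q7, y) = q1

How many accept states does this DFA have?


Accept states listed: {q0, q3}
Counting: q0(1) q3(2)

2


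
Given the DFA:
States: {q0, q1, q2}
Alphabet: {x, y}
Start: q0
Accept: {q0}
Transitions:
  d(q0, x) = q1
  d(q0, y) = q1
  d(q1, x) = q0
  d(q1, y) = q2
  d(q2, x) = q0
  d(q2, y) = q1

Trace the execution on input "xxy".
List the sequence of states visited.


Input: xxy
d(q0, x) = q1
d(q1, x) = q0
d(q0, y) = q1


q0 -> q1 -> q0 -> q1


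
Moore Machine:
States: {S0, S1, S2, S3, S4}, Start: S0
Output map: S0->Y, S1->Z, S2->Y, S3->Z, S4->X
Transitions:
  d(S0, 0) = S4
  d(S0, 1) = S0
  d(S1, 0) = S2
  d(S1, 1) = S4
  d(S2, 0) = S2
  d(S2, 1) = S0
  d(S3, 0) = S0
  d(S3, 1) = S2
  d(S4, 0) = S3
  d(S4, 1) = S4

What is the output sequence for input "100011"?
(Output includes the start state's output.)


Start: S0 (output Y)
  --1--> S0 (output Y)
  --0--> S4 (output X)
  --0--> S3 (output Z)
  --0--> S0 (output Y)
  --1--> S0 (output Y)
  --1--> S0 (output Y)

"YYXZYYY"


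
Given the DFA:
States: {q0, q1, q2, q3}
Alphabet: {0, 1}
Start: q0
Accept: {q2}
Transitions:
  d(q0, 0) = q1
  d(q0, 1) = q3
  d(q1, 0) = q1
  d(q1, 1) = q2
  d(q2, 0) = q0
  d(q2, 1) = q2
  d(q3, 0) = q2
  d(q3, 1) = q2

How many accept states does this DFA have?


Accept states listed: {q2}
Counting: q2(1)

1


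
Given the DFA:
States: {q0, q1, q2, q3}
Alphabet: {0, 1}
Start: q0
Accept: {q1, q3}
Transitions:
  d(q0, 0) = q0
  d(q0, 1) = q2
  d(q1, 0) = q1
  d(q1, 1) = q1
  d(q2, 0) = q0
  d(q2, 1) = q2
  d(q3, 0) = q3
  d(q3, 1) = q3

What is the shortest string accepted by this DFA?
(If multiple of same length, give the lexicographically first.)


BFS by string length (lex-first path to each state shown):
  len 0: q0<-""
  len 1: q0<-"0", q2<-"1"
  len 2: q0<-"00", q2<-"01"
  len 3: q0<-"000", q2<-"001"
  len 4: q0<-"0000", q2<-"0001"
  len 5: q0<-"00000", q2<-"00001"
  len 6: q0<-"000000", q2<-"000001"
  len 7: q0<-"0000000", q2<-"0000001"
  len 8: q0<-"00000000", q2<-"00000001"

No string accepted (empty language)


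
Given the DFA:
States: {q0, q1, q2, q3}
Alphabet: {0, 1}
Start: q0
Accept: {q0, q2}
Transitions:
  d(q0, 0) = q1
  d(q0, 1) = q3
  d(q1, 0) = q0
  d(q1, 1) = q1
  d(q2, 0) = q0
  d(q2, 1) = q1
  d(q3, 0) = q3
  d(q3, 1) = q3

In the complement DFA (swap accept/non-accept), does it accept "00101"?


Trace: q0 -> q1 -> q0 -> q3 -> q3 -> q3
Final: q3
Original accept: {q0, q2}
Complement: q3 is not in original accept

Yes, complement accepts (original rejects)


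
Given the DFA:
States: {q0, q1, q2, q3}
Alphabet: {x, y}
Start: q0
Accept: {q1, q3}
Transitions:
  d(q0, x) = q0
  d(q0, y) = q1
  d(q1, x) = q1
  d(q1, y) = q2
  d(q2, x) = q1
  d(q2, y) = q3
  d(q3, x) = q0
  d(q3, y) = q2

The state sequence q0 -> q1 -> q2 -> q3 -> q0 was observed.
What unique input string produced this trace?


Trace back each transition to find the symbol:
  q0 --[y]--> q1
  q1 --[y]--> q2
  q2 --[y]--> q3
  q3 --[x]--> q0

"yyyx"


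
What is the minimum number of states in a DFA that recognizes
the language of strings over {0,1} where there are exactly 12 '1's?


States: count = 0, 1, ..., 12 (that's 13 states), plus a dead state for count > 12.
Total: 13 + 1 = 14. Accept = count-12 state.

14


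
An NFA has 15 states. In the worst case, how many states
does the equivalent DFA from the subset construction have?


Subset construction: one DFA state per subset of NFA states.
2^15 = 32768

32768


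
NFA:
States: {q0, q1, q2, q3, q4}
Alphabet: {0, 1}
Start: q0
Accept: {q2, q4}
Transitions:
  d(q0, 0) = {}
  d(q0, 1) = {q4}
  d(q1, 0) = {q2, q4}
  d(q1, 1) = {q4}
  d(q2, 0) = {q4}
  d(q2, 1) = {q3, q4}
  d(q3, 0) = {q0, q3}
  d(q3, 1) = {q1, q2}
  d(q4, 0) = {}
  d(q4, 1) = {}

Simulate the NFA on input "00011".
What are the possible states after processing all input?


Start: {q0}
  --0--> {}
  --0--> {}
  --0--> {}
  --1--> {}
  --1--> {}

{} (empty set, no valid transitions)


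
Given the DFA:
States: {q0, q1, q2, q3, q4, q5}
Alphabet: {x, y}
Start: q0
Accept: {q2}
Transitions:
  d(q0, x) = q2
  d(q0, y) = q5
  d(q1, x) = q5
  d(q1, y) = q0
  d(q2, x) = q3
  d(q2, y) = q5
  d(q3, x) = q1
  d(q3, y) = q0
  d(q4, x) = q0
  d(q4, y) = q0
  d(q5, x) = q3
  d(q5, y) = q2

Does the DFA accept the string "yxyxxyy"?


Trace: q0 -> q5 -> q3 -> q0 -> q2 -> q3 -> q0 -> q5
Final state: q5
Accept states: {q2}

No, rejected (final state q5 is not an accept state)


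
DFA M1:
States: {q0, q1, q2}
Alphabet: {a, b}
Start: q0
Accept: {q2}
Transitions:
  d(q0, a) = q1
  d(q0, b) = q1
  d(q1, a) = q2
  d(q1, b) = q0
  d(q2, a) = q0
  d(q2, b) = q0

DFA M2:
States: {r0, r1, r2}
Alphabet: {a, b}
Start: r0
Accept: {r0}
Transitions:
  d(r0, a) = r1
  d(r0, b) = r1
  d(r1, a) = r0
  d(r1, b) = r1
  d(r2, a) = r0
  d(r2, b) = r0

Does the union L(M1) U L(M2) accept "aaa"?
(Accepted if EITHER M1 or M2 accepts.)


M1: final=q0 accepted=False
M2: final=r1 accepted=False

No, union rejects (neither accepts)


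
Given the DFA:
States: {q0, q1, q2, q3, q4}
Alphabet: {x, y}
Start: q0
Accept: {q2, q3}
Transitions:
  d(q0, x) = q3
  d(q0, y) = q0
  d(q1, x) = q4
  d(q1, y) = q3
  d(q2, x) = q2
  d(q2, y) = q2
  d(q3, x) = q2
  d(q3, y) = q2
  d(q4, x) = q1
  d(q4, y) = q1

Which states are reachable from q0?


BFS from q0:
  layer 0: {q0}
  layer 1: {q3}
  layer 2: {q2}

{q0, q2, q3}


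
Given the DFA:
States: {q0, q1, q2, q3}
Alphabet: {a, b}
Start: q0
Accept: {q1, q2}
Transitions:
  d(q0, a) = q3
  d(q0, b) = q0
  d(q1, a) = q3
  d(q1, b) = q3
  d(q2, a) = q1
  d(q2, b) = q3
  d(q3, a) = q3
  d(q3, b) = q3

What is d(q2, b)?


Looking up transition d(q2, b)

q3


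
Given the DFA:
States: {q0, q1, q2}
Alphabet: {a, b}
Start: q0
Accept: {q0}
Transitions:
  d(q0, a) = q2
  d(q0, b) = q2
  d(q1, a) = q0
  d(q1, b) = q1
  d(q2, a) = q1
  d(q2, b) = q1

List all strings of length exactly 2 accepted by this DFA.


All strings of length 2: 4 total
Accepted: 0

None


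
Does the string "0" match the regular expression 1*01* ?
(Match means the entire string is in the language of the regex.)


|string| = 1; first = '0'; last = '0'

Yes, "0" matches 1*01*


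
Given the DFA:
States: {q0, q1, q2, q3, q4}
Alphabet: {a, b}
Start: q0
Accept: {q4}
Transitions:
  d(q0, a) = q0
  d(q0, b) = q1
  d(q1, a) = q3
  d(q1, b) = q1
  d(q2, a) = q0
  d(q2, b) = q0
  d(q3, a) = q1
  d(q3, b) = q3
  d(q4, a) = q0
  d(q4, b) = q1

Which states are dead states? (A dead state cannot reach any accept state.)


Forward reachability from each state:
  q0 -> reaches {q0, q1, q3}, no accept state (dead)
  q1 -> reaches {q1, q3}, no accept state (dead)
  q2 -> reaches {q0, q1, q2, q3}, no accept state (dead)
  q3 -> reaches {q1, q3}, no accept state (dead)
  q4 -> reaches accept state q4 (live)

{q0, q1, q2, q3}


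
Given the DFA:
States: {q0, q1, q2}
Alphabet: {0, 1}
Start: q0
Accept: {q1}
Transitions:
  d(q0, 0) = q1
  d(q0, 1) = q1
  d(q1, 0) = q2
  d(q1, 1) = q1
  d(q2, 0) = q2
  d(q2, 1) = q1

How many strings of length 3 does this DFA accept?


Enumerating all length-3 strings:
  "000" -> q2 [reject]
  "001" -> q1 [accept]
  "010" -> q2 [reject]
  "011" -> q1 [accept]
  "100" -> q2 [reject]
  "101" -> q1 [accept]
  "110" -> q2 [reject]
  "111" -> q1 [accept]

4 out of 8


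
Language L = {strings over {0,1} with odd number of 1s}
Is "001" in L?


count('1') = 1; 1 mod 2 = 1

Yes, "001" is in L


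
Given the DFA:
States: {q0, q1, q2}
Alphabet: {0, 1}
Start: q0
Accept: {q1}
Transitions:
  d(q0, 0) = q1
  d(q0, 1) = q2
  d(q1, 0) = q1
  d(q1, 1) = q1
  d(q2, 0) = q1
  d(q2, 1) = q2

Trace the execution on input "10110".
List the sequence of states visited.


Input: 10110
d(q0, 1) = q2
d(q2, 0) = q1
d(q1, 1) = q1
d(q1, 1) = q1
d(q1, 0) = q1


q0 -> q2 -> q1 -> q1 -> q1 -> q1


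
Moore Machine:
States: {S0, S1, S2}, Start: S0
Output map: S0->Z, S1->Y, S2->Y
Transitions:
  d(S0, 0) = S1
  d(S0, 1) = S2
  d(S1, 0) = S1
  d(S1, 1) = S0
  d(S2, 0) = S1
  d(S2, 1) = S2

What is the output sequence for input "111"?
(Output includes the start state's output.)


Start: S0 (output Z)
  --1--> S2 (output Y)
  --1--> S2 (output Y)
  --1--> S2 (output Y)

"ZYYY"


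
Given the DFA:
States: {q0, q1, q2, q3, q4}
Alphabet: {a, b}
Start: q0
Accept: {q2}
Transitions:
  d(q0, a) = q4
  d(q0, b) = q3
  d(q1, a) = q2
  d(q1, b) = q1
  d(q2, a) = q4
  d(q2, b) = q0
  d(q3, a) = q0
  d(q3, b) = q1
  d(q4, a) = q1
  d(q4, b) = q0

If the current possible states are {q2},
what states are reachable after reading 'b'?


Apply transition on 'b' from each current state:
  d(q2, b) = q0

{q0}


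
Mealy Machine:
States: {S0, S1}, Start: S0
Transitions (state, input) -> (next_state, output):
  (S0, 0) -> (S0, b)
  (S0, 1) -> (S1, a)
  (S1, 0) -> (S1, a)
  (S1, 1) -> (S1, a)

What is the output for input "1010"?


Step-by-step:
  (S0, 1) -> (S1, a)
  (S1, 0) -> (S1, a)
  (S1, 1) -> (S1, a)
  (S1, 0) -> (S1, a)

"aaaa"


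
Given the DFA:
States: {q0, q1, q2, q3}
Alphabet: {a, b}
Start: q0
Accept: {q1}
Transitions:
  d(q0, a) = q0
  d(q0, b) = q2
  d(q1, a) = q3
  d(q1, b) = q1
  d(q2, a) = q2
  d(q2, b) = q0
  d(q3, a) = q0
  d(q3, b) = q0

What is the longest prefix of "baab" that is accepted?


Run the DFA, marking each prefix where the state is accepting:
  "" -> q0 [reject]
  "b" -> q2 [reject]
  "ba" -> q2 [reject]
  "baa" -> q2 [reject]
  "baab" -> q0 [reject]

No prefix is accepted


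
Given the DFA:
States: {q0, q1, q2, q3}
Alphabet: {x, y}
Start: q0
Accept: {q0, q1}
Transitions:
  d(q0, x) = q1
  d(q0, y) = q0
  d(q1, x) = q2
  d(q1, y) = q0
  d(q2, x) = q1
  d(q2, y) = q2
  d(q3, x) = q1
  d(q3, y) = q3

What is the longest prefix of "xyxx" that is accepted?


Run the DFA, marking each prefix where the state is accepting:
  "" -> q0 [accept]
  "x" -> q1 [accept]
  "xy" -> q0 [accept]
  "xyx" -> q1 [accept]
  "xyxx" -> q2 [reject]

"xyx"


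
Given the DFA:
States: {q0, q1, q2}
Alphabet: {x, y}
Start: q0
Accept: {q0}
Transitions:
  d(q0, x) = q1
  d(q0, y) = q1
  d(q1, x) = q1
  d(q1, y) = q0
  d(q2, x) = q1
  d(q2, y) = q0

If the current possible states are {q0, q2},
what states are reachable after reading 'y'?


Apply transition on 'y' from each current state:
  d(q0, y) = q1
  d(q2, y) = q0

{q0, q1}


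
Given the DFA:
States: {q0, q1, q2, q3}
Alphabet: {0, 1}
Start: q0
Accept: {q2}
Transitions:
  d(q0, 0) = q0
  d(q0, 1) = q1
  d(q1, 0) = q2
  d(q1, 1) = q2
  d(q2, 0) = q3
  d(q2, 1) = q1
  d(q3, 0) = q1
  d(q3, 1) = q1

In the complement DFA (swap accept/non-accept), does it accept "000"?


Trace: q0 -> q0 -> q0 -> q0
Final: q0
Original accept: {q2}
Complement: q0 is not in original accept

Yes, complement accepts (original rejects)


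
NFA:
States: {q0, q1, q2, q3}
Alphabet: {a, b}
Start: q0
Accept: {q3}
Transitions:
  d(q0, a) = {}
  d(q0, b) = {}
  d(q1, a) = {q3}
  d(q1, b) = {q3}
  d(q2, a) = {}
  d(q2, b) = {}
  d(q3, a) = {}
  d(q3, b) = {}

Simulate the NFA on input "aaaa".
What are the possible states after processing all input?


Start: {q0}
  --a--> {}
  --a--> {}
  --a--> {}
  --a--> {}

{} (empty set, no valid transitions)


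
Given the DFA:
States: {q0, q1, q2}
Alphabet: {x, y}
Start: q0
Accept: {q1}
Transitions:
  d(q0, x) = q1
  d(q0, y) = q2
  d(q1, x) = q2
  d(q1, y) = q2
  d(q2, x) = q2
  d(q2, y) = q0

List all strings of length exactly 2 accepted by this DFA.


All strings of length 2: 4 total
Accepted: 0

None


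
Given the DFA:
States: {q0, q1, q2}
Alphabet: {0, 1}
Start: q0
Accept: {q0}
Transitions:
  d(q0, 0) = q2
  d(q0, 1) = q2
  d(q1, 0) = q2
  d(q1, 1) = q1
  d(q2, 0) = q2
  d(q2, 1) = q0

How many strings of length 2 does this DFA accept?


Enumerating all length-2 strings:
  "00" -> q2 [reject]
  "01" -> q0 [accept]
  "10" -> q2 [reject]
  "11" -> q0 [accept]

2 out of 4


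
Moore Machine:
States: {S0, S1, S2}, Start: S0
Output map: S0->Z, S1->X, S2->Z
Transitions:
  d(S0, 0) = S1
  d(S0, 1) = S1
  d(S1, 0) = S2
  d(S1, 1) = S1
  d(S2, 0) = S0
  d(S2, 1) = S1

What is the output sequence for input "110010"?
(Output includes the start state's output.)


Start: S0 (output Z)
  --1--> S1 (output X)
  --1--> S1 (output X)
  --0--> S2 (output Z)
  --0--> S0 (output Z)
  --1--> S1 (output X)
  --0--> S2 (output Z)

"ZXXZZXZ"


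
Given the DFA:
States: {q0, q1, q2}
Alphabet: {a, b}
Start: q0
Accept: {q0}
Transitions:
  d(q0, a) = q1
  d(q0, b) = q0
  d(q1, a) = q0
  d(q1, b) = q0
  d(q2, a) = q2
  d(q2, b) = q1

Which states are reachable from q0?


BFS from q0:
  layer 0: {q0}
  layer 1: {q1}

{q0, q1}


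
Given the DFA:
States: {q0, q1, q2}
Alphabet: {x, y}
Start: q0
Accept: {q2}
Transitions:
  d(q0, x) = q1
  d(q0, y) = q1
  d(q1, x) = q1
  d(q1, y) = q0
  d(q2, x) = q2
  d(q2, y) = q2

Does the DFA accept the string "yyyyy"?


Trace: q0 -> q1 -> q0 -> q1 -> q0 -> q1
Final state: q1
Accept states: {q2}

No, rejected (final state q1 is not an accept state)


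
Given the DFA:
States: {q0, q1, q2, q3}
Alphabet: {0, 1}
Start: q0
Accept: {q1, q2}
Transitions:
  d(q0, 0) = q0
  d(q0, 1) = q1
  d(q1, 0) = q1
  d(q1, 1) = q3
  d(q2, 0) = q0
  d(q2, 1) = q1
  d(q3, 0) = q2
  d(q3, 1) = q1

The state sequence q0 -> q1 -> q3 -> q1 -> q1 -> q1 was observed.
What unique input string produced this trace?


Trace back each transition to find the symbol:
  q0 --[1]--> q1
  q1 --[1]--> q3
  q3 --[1]--> q1
  q1 --[0]--> q1
  q1 --[0]--> q1

"11100"


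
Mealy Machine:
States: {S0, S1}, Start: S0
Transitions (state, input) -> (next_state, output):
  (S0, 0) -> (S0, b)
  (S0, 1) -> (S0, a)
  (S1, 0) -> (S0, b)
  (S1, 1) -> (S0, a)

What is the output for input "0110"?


Step-by-step:
  (S0, 0) -> (S0, b)
  (S0, 1) -> (S0, a)
  (S0, 1) -> (S0, a)
  (S0, 0) -> (S0, b)

"baab"


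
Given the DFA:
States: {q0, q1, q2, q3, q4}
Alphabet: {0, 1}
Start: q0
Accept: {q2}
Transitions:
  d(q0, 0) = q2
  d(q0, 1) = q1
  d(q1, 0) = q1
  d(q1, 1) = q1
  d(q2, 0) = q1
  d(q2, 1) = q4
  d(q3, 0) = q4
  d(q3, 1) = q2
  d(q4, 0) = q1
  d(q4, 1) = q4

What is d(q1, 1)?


Looking up transition d(q1, 1)

q1


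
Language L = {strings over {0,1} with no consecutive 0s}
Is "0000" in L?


'00' occurs at index 0

No, "0000" is not in L


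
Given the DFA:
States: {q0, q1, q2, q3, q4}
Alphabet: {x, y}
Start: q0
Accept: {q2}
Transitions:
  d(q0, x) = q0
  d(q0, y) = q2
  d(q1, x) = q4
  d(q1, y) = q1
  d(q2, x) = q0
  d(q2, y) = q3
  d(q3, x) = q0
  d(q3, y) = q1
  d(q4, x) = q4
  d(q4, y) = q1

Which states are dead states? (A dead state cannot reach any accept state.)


Forward reachability from each state:
  q0 -> reaches accept state q2 (live)
  q1 -> reaches {q1, q4}, no accept state (dead)
  q2 -> reaches accept state q2 (live)
  q3 -> reaches accept state q2 (live)
  q4 -> reaches {q1, q4}, no accept state (dead)

{q1, q4}


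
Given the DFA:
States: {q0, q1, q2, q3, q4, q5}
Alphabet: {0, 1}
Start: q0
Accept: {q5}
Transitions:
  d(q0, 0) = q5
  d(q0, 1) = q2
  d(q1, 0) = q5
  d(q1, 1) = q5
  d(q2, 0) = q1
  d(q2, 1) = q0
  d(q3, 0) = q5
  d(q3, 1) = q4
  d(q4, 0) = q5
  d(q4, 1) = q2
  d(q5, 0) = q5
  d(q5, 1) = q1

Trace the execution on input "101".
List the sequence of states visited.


Input: 101
d(q0, 1) = q2
d(q2, 0) = q1
d(q1, 1) = q5


q0 -> q2 -> q1 -> q5


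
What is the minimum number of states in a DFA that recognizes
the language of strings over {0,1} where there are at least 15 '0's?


States: count = 0, 1, ..., 14, and a final '>= 15' state.
Total: 15 + 1 = 16. Accept = '>= 15' state.

16


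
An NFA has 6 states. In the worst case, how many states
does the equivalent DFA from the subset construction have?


Subset construction: one DFA state per subset of NFA states.
2^6 = 64

64


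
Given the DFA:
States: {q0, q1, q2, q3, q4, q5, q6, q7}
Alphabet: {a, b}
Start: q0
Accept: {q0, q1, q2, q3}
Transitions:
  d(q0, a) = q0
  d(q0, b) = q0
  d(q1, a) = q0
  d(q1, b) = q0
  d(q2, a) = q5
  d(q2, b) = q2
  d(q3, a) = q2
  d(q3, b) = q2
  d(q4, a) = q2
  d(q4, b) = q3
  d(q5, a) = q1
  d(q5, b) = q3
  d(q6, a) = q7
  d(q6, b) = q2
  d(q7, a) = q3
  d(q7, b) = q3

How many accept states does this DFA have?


Accept states listed: {q0, q1, q2, q3}
Counting: q0(1) q1(2) q2(3) q3(4)

4


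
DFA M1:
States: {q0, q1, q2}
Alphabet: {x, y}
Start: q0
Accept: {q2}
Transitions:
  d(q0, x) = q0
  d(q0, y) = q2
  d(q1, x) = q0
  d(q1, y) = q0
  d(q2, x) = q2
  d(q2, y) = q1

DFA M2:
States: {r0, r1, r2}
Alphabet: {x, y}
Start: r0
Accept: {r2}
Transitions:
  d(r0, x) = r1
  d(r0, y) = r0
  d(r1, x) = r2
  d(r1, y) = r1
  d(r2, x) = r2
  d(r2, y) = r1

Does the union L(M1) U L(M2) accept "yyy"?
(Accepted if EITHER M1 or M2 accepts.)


M1: final=q0 accepted=False
M2: final=r0 accepted=False

No, union rejects (neither accepts)


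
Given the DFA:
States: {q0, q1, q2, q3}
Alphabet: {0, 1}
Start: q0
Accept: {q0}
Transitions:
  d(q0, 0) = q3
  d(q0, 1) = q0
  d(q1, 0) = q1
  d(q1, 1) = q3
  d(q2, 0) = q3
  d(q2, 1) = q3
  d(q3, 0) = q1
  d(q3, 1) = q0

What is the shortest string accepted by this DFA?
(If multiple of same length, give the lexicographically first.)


BFS by string length (lex-first path to each state shown):
  len 0: q0<-""
Found accept state at length 0.

"" (empty string)
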